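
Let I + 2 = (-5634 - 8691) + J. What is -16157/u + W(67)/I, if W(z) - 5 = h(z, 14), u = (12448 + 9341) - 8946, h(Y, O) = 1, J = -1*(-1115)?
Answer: -11863519/9426762 ≈ -1.2585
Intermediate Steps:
J = 1115
u = 12843 (u = 21789 - 8946 = 12843)
W(z) = 6 (W(z) = 5 + 1 = 6)
I = -13212 (I = -2 + ((-5634 - 8691) + 1115) = -2 + (-14325 + 1115) = -2 - 13210 = -13212)
-16157/u + W(67)/I = -16157/12843 + 6/(-13212) = -16157*1/12843 + 6*(-1/13212) = -16157/12843 - 1/2202 = -11863519/9426762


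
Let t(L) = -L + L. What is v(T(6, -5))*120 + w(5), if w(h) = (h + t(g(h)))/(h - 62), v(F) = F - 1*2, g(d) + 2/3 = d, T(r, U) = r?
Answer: 27355/57 ≈ 479.91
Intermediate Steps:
g(d) = -⅔ + d
t(L) = 0
v(F) = -2 + F (v(F) = F - 2 = -2 + F)
w(h) = h/(-62 + h) (w(h) = (h + 0)/(h - 62) = h/(-62 + h))
v(T(6, -5))*120 + w(5) = (-2 + 6)*120 + 5/(-62 + 5) = 4*120 + 5/(-57) = 480 + 5*(-1/57) = 480 - 5/57 = 27355/57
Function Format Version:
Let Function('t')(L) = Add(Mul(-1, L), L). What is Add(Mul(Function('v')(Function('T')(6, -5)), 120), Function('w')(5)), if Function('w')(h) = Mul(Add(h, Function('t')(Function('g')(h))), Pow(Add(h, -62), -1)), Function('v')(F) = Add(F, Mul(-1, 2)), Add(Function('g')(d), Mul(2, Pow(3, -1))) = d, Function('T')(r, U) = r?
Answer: Rational(27355, 57) ≈ 479.91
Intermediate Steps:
Function('g')(d) = Add(Rational(-2, 3), d)
Function('t')(L) = 0
Function('v')(F) = Add(-2, F) (Function('v')(F) = Add(F, -2) = Add(-2, F))
Function('w')(h) = Mul(h, Pow(Add(-62, h), -1)) (Function('w')(h) = Mul(Add(h, 0), Pow(Add(h, -62), -1)) = Mul(h, Pow(Add(-62, h), -1)))
Add(Mul(Function('v')(Function('T')(6, -5)), 120), Function('w')(5)) = Add(Mul(Add(-2, 6), 120), Mul(5, Pow(Add(-62, 5), -1))) = Add(Mul(4, 120), Mul(5, Pow(-57, -1))) = Add(480, Mul(5, Rational(-1, 57))) = Add(480, Rational(-5, 57)) = Rational(27355, 57)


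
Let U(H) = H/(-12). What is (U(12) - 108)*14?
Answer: -1526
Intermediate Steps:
U(H) = -H/12 (U(H) = H*(-1/12) = -H/12)
(U(12) - 108)*14 = (-1/12*12 - 108)*14 = (-1 - 108)*14 = -109*14 = -1526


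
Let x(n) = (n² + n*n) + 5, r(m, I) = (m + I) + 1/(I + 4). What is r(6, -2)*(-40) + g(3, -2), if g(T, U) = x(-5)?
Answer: -125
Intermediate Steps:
r(m, I) = I + m + 1/(4 + I) (r(m, I) = (I + m) + 1/(4 + I) = I + m + 1/(4 + I))
x(n) = 5 + 2*n² (x(n) = (n² + n²) + 5 = 2*n² + 5 = 5 + 2*n²)
g(T, U) = 55 (g(T, U) = 5 + 2*(-5)² = 5 + 2*25 = 5 + 50 = 55)
r(6, -2)*(-40) + g(3, -2) = ((1 + (-2)² + 4*(-2) + 4*6 - 2*6)/(4 - 2))*(-40) + 55 = ((1 + 4 - 8 + 24 - 12)/2)*(-40) + 55 = ((½)*9)*(-40) + 55 = (9/2)*(-40) + 55 = -180 + 55 = -125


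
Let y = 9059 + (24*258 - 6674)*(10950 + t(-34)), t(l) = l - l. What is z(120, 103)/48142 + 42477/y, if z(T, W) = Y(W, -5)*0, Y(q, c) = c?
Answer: -42477/5268841 ≈ -0.0080619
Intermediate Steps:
t(l) = 0
z(T, W) = 0 (z(T, W) = -5*0 = 0)
y = -5268841 (y = 9059 + (24*258 - 6674)*(10950 + 0) = 9059 + (6192 - 6674)*10950 = 9059 - 482*10950 = 9059 - 5277900 = -5268841)
z(120, 103)/48142 + 42477/y = 0/48142 + 42477/(-5268841) = 0*(1/48142) + 42477*(-1/5268841) = 0 - 42477/5268841 = -42477/5268841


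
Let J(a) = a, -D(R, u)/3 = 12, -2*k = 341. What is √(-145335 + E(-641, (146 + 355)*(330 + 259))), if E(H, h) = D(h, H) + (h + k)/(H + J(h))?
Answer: I*√3150881076170674/147224 ≈ 381.27*I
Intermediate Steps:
k = -341/2 (k = -½*341 = -341/2 ≈ -170.50)
D(R, u) = -36 (D(R, u) = -3*12 = -36)
E(H, h) = -36 + (-341/2 + h)/(H + h) (E(H, h) = -36 + (h - 341/2)/(H + h) = -36 + (-341/2 + h)/(H + h))
√(-145335 + E(-641, (146 + 355)*(330 + 259))) = √(-145335 + (-341/2 - 36*(-641) - 35*(146 + 355)*(330 + 259))/(-641 + (146 + 355)*(330 + 259))) = √(-145335 + (-341/2 + 23076 - 17535*589)/(-641 + 501*589)) = √(-145335 + (-341/2 + 23076 - 35*295089)/(-641 + 295089)) = √(-145335 + (-341/2 + 23076 - 10328115)/294448) = √(-145335 + (1/294448)*(-20610419/2)) = √(-145335 - 20610419/588896) = √(-85607810579/588896) = I*√3150881076170674/147224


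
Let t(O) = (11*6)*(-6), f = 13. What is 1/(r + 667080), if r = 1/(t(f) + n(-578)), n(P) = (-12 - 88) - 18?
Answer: 514/342879119 ≈ 1.4991e-6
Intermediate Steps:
t(O) = -396 (t(O) = 66*(-6) = -396)
n(P) = -118 (n(P) = -100 - 18 = -118)
r = -1/514 (r = 1/(-396 - 118) = 1/(-514) = -1/514 ≈ -0.0019455)
1/(r + 667080) = 1/(-1/514 + 667080) = 1/(342879119/514) = 514/342879119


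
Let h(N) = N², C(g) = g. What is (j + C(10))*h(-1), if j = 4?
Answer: 14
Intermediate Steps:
(j + C(10))*h(-1) = (4 + 10)*(-1)² = 14*1 = 14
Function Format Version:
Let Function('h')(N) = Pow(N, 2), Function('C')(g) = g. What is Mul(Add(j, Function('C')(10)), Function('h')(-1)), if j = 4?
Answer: 14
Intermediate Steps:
Mul(Add(j, Function('C')(10)), Function('h')(-1)) = Mul(Add(4, 10), Pow(-1, 2)) = Mul(14, 1) = 14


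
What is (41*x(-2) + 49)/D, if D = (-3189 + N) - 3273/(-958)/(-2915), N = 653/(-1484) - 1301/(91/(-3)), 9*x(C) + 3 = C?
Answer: -119946466640/14393047318479 ≈ -0.0083336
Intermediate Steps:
x(C) = -⅓ + C/9
N = 818947/19292 (N = 653*(-1/1484) - 1301/(91*(-⅓)) = -653/1484 - 1301/(-91/3) = -653/1484 - 1301*(-3/91) = -653/1484 + 3903/91 = 818947/19292 ≈ 42.450)
D = -1599227479831/508247740 (D = (-3189 + 818947/19292) - 3273/(-958)/(-2915) = -60703241/19292 - 3273*(-1/958)*(-1/2915) = -60703241/19292 + (3273/958)*(-1/2915) = -60703241/19292 - 3273/2792570 = -1599227479831/508247740 ≈ -3146.6)
(41*x(-2) + 49)/D = (41*(-⅓ + (⅑)*(-2)) + 49)/(-1599227479831/508247740) = (41*(-⅓ - 2/9) + 49)*(-508247740/1599227479831) = (41*(-5/9) + 49)*(-508247740/1599227479831) = (-205/9 + 49)*(-508247740/1599227479831) = (236/9)*(-508247740/1599227479831) = -119946466640/14393047318479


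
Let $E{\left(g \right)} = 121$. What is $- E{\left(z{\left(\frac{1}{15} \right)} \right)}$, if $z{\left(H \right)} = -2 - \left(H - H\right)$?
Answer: $-121$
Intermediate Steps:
$z{\left(H \right)} = -2$ ($z{\left(H \right)} = -2 - 0 = -2 + 0 = -2$)
$- E{\left(z{\left(\frac{1}{15} \right)} \right)} = \left(-1\right) 121 = -121$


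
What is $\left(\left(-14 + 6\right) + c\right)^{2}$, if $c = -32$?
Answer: $1600$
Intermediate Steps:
$\left(\left(-14 + 6\right) + c\right)^{2} = \left(\left(-14 + 6\right) - 32\right)^{2} = \left(-8 - 32\right)^{2} = \left(-40\right)^{2} = 1600$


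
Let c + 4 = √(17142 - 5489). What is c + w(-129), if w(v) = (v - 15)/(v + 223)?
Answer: -260/47 + √11653 ≈ 102.42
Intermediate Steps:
w(v) = (-15 + v)/(223 + v)
c = -4 + √11653 (c = -4 + √(17142 - 5489) = -4 + √11653 ≈ 103.95)
c + w(-129) = (-4 + √11653) + (-15 - 129)/(223 - 129) = (-4 + √11653) - 144/94 = (-4 + √11653) + (1/94)*(-144) = (-4 + √11653) - 72/47 = -260/47 + √11653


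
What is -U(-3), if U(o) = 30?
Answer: -30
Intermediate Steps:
-U(-3) = -1*30 = -30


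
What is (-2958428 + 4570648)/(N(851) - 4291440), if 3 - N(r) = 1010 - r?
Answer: -403055/1072899 ≈ -0.37567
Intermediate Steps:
N(r) = -1007 + r (N(r) = 3 - (1010 - r) = 3 + (-1010 + r) = -1007 + r)
(-2958428 + 4570648)/(N(851) - 4291440) = (-2958428 + 4570648)/((-1007 + 851) - 4291440) = 1612220/(-156 - 4291440) = 1612220/(-4291596) = 1612220*(-1/4291596) = -403055/1072899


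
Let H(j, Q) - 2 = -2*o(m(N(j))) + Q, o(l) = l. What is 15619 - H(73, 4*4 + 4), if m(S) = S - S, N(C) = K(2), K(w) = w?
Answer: 15597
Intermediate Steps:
N(C) = 2
m(S) = 0
H(j, Q) = 2 + Q (H(j, Q) = 2 + (-2*0 + Q) = 2 + (0 + Q) = 2 + Q)
15619 - H(73, 4*4 + 4) = 15619 - (2 + (4*4 + 4)) = 15619 - (2 + (16 + 4)) = 15619 - (2 + 20) = 15619 - 1*22 = 15619 - 22 = 15597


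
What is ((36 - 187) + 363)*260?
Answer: 55120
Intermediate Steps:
((36 - 187) + 363)*260 = (-151 + 363)*260 = 212*260 = 55120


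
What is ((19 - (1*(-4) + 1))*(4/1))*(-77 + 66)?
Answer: -968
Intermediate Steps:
((19 - (1*(-4) + 1))*(4/1))*(-77 + 66) = ((19 - (-4 + 1))*(4*1))*(-11) = ((19 - 1*(-3))*4)*(-11) = ((19 + 3)*4)*(-11) = (22*4)*(-11) = 88*(-11) = -968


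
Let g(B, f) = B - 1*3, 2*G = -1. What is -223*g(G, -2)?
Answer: 1561/2 ≈ 780.50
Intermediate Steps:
G = -½ (G = (½)*(-1) = -½ ≈ -0.50000)
g(B, f) = -3 + B (g(B, f) = B - 3 = -3 + B)
-223*g(G, -2) = -223*(-3 - ½) = -223*(-7/2) = 1561/2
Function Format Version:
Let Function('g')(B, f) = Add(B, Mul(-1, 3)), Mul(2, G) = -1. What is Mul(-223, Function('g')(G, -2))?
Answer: Rational(1561, 2) ≈ 780.50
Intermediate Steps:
G = Rational(-1, 2) (G = Mul(Rational(1, 2), -1) = Rational(-1, 2) ≈ -0.50000)
Function('g')(B, f) = Add(-3, B) (Function('g')(B, f) = Add(B, -3) = Add(-3, B))
Mul(-223, Function('g')(G, -2)) = Mul(-223, Add(-3, Rational(-1, 2))) = Mul(-223, Rational(-7, 2)) = Rational(1561, 2)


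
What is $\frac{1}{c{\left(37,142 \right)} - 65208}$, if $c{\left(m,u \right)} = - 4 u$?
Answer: $- \frac{1}{65776} \approx -1.5203 \cdot 10^{-5}$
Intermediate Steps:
$\frac{1}{c{\left(37,142 \right)} - 65208} = \frac{1}{\left(-4\right) 142 - 65208} = \frac{1}{-568 - 65208} = \frac{1}{-65776} = - \frac{1}{65776}$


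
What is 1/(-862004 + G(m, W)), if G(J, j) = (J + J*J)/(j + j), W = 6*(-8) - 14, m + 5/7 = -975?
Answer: -3038/2642068697 ≈ -1.1499e-6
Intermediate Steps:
m = -6830/7 (m = -5/7 - 975 = -6830/7 ≈ -975.71)
W = -62 (W = -48 - 14 = -62)
G(J, j) = (J + J²)/(2*j) (G(J, j) = (J + J²)/((2*j)) = (J + J²)*(1/(2*j)) = (J + J²)/(2*j))
1/(-862004 + G(m, W)) = 1/(-862004 + (½)*(-6830/7)*(1 - 6830/7)/(-62)) = 1/(-862004 + (½)*(-6830/7)*(-1/62)*(-6823/7)) = 1/(-862004 - 23300545/3038) = 1/(-2642068697/3038) = -3038/2642068697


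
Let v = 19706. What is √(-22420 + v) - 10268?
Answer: -10268 + I*√2714 ≈ -10268.0 + 52.096*I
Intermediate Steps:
√(-22420 + v) - 10268 = √(-22420 + 19706) - 10268 = √(-2714) - 10268 = I*√2714 - 10268 = -10268 + I*√2714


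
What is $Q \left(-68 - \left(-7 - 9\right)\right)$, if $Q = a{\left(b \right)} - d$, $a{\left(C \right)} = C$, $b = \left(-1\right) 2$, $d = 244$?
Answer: $12792$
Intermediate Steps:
$b = -2$
$Q = -246$ ($Q = -2 - 244 = -246$)
$Q \left(-68 - \left(-7 - 9\right)\right) = - 246 \left(-68 - \left(-7 - 9\right)\right) = - 246 \left(-68 - -16\right) = - 246 \left(-68 + 16\right) = \left(-246\right) \left(-52\right) = 12792$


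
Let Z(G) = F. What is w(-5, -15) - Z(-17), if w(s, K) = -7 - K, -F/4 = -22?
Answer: -80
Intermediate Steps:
F = 88 (F = -4*(-22) = 88)
Z(G) = 88
w(-5, -15) - Z(-17) = (-7 - 1*(-15)) - 1*88 = (-7 + 15) - 88 = 8 - 88 = -80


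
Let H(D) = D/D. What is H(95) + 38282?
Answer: 38283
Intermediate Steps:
H(D) = 1
H(95) + 38282 = 1 + 38282 = 38283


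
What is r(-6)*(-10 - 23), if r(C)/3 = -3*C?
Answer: -1782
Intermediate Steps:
r(C) = -9*C (r(C) = 3*(-3*C) = -9*C)
r(-6)*(-10 - 23) = (-9*(-6))*(-10 - 23) = 54*(-33) = -1782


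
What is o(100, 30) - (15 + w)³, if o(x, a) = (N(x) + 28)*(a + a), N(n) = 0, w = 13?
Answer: -20272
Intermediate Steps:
o(x, a) = 56*a (o(x, a) = (0 + 28)*(a + a) = 28*(2*a) = 56*a)
o(100, 30) - (15 + w)³ = 56*30 - (15 + 13)³ = 1680 - 1*28³ = 1680 - 1*21952 = 1680 - 21952 = -20272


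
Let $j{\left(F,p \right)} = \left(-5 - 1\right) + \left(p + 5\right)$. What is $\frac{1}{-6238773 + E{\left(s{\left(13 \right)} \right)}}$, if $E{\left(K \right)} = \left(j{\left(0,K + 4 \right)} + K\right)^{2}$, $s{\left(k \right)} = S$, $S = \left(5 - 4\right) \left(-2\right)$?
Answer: $- \frac{1}{6238772} \approx -1.6029 \cdot 10^{-7}$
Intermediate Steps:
$S = -2$ ($S = 1 \left(-2\right) = -2$)
$j{\left(F,p \right)} = -1 + p$ ($j{\left(F,p \right)} = -6 + \left(5 + p\right) = -1 + p$)
$s{\left(k \right)} = -2$
$E{\left(K \right)} = \left(3 + 2 K\right)^{2}$ ($E{\left(K \right)} = \left(\left(-1 + \left(K + 4\right)\right) + K\right)^{2} = \left(\left(-1 + \left(4 + K\right)\right) + K\right)^{2} = \left(\left(3 + K\right) + K\right)^{2} = \left(3 + 2 K\right)^{2}$)
$\frac{1}{-6238773 + E{\left(s{\left(13 \right)} \right)}} = \frac{1}{-6238773 + \left(3 + 2 \left(-2\right)\right)^{2}} = \frac{1}{-6238773 + \left(3 - 4\right)^{2}} = \frac{1}{-6238773 + \left(-1\right)^{2}} = \frac{1}{-6238773 + 1} = \frac{1}{-6238772} = - \frac{1}{6238772}$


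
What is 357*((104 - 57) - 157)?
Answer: -39270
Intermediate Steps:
357*((104 - 57) - 157) = 357*(47 - 157) = 357*(-110) = -39270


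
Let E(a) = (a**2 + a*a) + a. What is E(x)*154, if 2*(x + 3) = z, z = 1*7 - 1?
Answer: 0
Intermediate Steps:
z = 6 (z = 7 - 1 = 6)
x = 0 (x = -3 + (1/2)*6 = -3 + 3 = 0)
E(a) = a + 2*a**2 (E(a) = (a**2 + a**2) + a = 2*a**2 + a = a + 2*a**2)
E(x)*154 = (0*(1 + 2*0))*154 = (0*(1 + 0))*154 = (0*1)*154 = 0*154 = 0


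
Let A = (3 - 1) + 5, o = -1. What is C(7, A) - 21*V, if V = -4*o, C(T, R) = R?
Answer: -77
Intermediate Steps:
A = 7 (A = 2 + 5 = 7)
V = 4 (V = -4*(-1) = 4)
C(7, A) - 21*V = 7 - 21*4 = 7 - 84 = -77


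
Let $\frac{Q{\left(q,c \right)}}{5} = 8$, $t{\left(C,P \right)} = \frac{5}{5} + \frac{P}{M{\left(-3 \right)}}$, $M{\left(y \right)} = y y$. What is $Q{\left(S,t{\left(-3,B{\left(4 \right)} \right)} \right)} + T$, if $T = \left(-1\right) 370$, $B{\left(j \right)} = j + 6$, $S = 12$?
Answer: $-330$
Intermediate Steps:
$M{\left(y \right)} = y^{2}$
$B{\left(j \right)} = 6 + j$
$t{\left(C,P \right)} = 1 + \frac{P}{9}$ ($t{\left(C,P \right)} = \frac{5}{5} + \frac{P}{\left(-3\right)^{2}} = 5 \cdot \frac{1}{5} + \frac{P}{9} = 1 + P \frac{1}{9} = 1 + \frac{P}{9}$)
$Q{\left(q,c \right)} = 40$ ($Q{\left(q,c \right)} = 5 \cdot 8 = 40$)
$T = -370$
$Q{\left(S,t{\left(-3,B{\left(4 \right)} \right)} \right)} + T = 40 - 370 = -330$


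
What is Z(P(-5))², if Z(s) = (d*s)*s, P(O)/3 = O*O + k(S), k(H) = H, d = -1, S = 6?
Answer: 74805201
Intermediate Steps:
P(O) = 18 + 3*O² (P(O) = 3*(O*O + 6) = 3*(O² + 6) = 3*(6 + O²) = 18 + 3*O²)
Z(s) = -s² (Z(s) = (-s)*s = -s²)
Z(P(-5))² = (-(18 + 3*(-5)²)²)² = (-(18 + 3*25)²)² = (-(18 + 75)²)² = (-1*93²)² = (-1*8649)² = (-8649)² = 74805201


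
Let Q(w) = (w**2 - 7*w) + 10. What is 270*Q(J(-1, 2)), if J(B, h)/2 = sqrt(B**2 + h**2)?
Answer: 8100 - 3780*sqrt(5) ≈ -352.34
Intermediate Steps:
J(B, h) = 2*sqrt(B**2 + h**2)
Q(w) = 10 + w**2 - 7*w
270*Q(J(-1, 2)) = 270*(10 + (2*sqrt((-1)**2 + 2**2))**2 - 14*sqrt((-1)**2 + 2**2)) = 270*(10 + (2*sqrt(1 + 4))**2 - 14*sqrt(1 + 4)) = 270*(10 + (2*sqrt(5))**2 - 14*sqrt(5)) = 270*(10 + 20 - 14*sqrt(5)) = 270*(30 - 14*sqrt(5)) = 8100 - 3780*sqrt(5)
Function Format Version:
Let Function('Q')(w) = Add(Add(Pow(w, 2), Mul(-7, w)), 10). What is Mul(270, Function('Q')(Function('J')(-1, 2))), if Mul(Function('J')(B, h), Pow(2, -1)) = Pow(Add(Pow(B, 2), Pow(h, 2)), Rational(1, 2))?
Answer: Add(8100, Mul(-3780, Pow(5, Rational(1, 2)))) ≈ -352.34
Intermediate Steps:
Function('J')(B, h) = Mul(2, Pow(Add(Pow(B, 2), Pow(h, 2)), Rational(1, 2)))
Function('Q')(w) = Add(10, Pow(w, 2), Mul(-7, w))
Mul(270, Function('Q')(Function('J')(-1, 2))) = Mul(270, Add(10, Pow(Mul(2, Pow(Add(Pow(-1, 2), Pow(2, 2)), Rational(1, 2))), 2), Mul(-7, Mul(2, Pow(Add(Pow(-1, 2), Pow(2, 2)), Rational(1, 2)))))) = Mul(270, Add(10, Pow(Mul(2, Pow(Add(1, 4), Rational(1, 2))), 2), Mul(-7, Mul(2, Pow(Add(1, 4), Rational(1, 2)))))) = Mul(270, Add(10, Pow(Mul(2, Pow(5, Rational(1, 2))), 2), Mul(-7, Mul(2, Pow(5, Rational(1, 2)))))) = Mul(270, Add(10, 20, Mul(-14, Pow(5, Rational(1, 2))))) = Mul(270, Add(30, Mul(-14, Pow(5, Rational(1, 2))))) = Add(8100, Mul(-3780, Pow(5, Rational(1, 2))))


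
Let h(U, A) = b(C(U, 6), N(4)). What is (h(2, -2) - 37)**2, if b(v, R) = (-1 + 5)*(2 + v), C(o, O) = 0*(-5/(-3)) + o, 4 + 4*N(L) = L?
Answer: 441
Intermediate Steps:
N(L) = -1 + L/4
C(o, O) = o (C(o, O) = 0*(-5*(-1/3)) + o = 0*(5/3) + o = 0 + o = o)
b(v, R) = 8 + 4*v (b(v, R) = 4*(2 + v) = 8 + 4*v)
h(U, A) = 8 + 4*U
(h(2, -2) - 37)**2 = ((8 + 4*2) - 37)**2 = ((8 + 8) - 37)**2 = (16 - 37)**2 = (-21)**2 = 441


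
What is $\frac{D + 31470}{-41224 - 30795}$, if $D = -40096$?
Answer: $\frac{8626}{72019} \approx 0.11977$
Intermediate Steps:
$\frac{D + 31470}{-41224 - 30795} = \frac{-40096 + 31470}{-41224 - 30795} = - \frac{8626}{-72019} = \left(-8626\right) \left(- \frac{1}{72019}\right) = \frac{8626}{72019}$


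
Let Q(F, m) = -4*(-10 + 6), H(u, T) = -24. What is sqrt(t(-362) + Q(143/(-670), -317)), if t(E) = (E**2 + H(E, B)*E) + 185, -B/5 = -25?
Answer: sqrt(139933) ≈ 374.08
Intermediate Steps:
B = 125 (B = -5*(-25) = 125)
t(E) = 185 + E**2 - 24*E (t(E) = (E**2 - 24*E) + 185 = 185 + E**2 - 24*E)
Q(F, m) = 16 (Q(F, m) = -4*(-4) = 16)
sqrt(t(-362) + Q(143/(-670), -317)) = sqrt((185 + (-362)**2 - 24*(-362)) + 16) = sqrt((185 + 131044 + 8688) + 16) = sqrt(139917 + 16) = sqrt(139933)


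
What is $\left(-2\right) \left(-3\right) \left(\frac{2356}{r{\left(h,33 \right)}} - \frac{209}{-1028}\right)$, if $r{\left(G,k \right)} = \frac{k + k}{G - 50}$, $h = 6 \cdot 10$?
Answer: $\frac{12116737}{5654} \approx 2143.0$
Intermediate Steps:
$h = 60$
$r{\left(G,k \right)} = \frac{2 k}{-50 + G}$
$\left(-2\right) \left(-3\right) \left(\frac{2356}{r{\left(h,33 \right)}} - \frac{209}{-1028}\right) = \left(-2\right) \left(-3\right) \left(\frac{2356}{2 \cdot 33 \frac{1}{-50 + 60}} - \frac{209}{-1028}\right) = 6 \left(\frac{2356}{2 \cdot 33 \cdot \frac{1}{10}} - - \frac{209}{1028}\right) = 6 \left(\frac{2356}{2 \cdot 33 \cdot \frac{1}{10}} + \frac{209}{1028}\right) = 6 \left(\frac{2356}{\frac{33}{5}} + \frac{209}{1028}\right) = 6 \left(2356 \cdot \frac{5}{33} + \frac{209}{1028}\right) = 6 \left(\frac{11780}{33} + \frac{209}{1028}\right) = 6 \cdot \frac{12116737}{33924} = \frac{12116737}{5654}$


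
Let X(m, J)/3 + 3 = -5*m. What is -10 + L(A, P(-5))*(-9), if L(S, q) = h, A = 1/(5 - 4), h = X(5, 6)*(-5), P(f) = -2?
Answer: -3790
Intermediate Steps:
X(m, J) = -9 - 15*m (X(m, J) = -9 + 3*(-5*m) = -9 - 15*m)
h = 420 (h = (-9 - 15*5)*(-5) = (-9 - 75)*(-5) = -84*(-5) = 420)
A = 1 (A = 1/1 = 1)
L(S, q) = 420
-10 + L(A, P(-5))*(-9) = -10 + 420*(-9) = -10 - 3780 = -3790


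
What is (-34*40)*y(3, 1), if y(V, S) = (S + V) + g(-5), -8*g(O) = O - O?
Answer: -5440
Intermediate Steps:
g(O) = 0 (g(O) = -(O - O)/8 = -1/8*0 = 0)
y(V, S) = S + V (y(V, S) = (S + V) + 0 = S + V)
(-34*40)*y(3, 1) = (-34*40)*(1 + 3) = -1360*4 = -5440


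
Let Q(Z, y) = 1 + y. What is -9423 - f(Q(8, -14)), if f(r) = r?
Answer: -9410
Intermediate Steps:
-9423 - f(Q(8, -14)) = -9423 - (1 - 14) = -9423 - 1*(-13) = -9423 + 13 = -9410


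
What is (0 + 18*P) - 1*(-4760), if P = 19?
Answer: 5102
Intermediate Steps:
(0 + 18*P) - 1*(-4760) = (0 + 18*19) - 1*(-4760) = (0 + 342) + 4760 = 342 + 4760 = 5102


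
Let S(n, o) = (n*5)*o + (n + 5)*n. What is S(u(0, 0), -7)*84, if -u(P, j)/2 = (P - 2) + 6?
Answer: 25536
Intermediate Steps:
u(P, j) = -8 - 2*P (u(P, j) = -2*((P - 2) + 6) = -2*((-2 + P) + 6) = -2*(4 + P) = -8 - 2*P)
S(n, o) = n*(5 + n) + 5*n*o (S(n, o) = (5*n)*o + (5 + n)*n = 5*n*o + n*(5 + n) = n*(5 + n) + 5*n*o)
S(u(0, 0), -7)*84 = ((-8 - 2*0)*(5 + (-8 - 2*0) + 5*(-7)))*84 = ((-8 + 0)*(5 + (-8 + 0) - 35))*84 = -8*(5 - 8 - 35)*84 = -8*(-38)*84 = 304*84 = 25536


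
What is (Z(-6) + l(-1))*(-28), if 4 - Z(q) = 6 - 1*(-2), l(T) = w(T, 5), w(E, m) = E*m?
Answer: 252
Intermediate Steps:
l(T) = 5*T (l(T) = T*5 = 5*T)
Z(q) = -4 (Z(q) = 4 - (6 - 1*(-2)) = 4 - (6 + 2) = 4 - 1*8 = 4 - 8 = -4)
(Z(-6) + l(-1))*(-28) = (-4 + 5*(-1))*(-28) = (-4 - 5)*(-28) = -9*(-28) = 252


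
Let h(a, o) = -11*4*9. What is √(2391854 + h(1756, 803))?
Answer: √2391458 ≈ 1546.4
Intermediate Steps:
h(a, o) = -396 (h(a, o) = -44*9 = -396)
√(2391854 + h(1756, 803)) = √(2391854 - 396) = √2391458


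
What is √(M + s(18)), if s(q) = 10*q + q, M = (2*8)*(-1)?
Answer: √182 ≈ 13.491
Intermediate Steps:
M = -16 (M = 16*(-1) = -16)
s(q) = 11*q
√(M + s(18)) = √(-16 + 11*18) = √(-16 + 198) = √182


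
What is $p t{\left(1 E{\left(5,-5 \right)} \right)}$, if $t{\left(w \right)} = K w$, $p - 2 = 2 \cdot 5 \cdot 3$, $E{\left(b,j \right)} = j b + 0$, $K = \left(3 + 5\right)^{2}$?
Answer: $-51200$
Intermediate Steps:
$K = 64$ ($K = 8^{2} = 64$)
$E{\left(b,j \right)} = b j$ ($E{\left(b,j \right)} = b j + 0 = b j$)
$p = 32$ ($p = 2 + 2 \cdot 5 \cdot 3 = 2 + 10 \cdot 3 = 2 + 30 = 32$)
$t{\left(w \right)} = 64 w$
$p t{\left(1 E{\left(5,-5 \right)} \right)} = 32 \cdot 64 \cdot 1 \cdot 5 \left(-5\right) = 32 \cdot 64 \cdot 1 \left(-25\right) = 32 \cdot 64 \left(-25\right) = 32 \left(-1600\right) = -51200$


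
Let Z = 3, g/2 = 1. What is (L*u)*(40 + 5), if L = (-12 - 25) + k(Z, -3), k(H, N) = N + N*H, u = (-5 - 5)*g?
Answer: 44100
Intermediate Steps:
g = 2 (g = 2*1 = 2)
u = -20 (u = (-5 - 5)*2 = -10*2 = -20)
k(H, N) = N + H*N
L = -49 (L = (-12 - 25) - 3*(1 + 3) = -37 - 3*4 = -37 - 12 = -49)
(L*u)*(40 + 5) = (-49*(-20))*(40 + 5) = 980*45 = 44100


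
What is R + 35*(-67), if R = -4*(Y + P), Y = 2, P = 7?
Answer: -2381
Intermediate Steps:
R = -36 (R = -4*(2 + 7) = -4*9 = -36)
R + 35*(-67) = -36 + 35*(-67) = -36 - 2345 = -2381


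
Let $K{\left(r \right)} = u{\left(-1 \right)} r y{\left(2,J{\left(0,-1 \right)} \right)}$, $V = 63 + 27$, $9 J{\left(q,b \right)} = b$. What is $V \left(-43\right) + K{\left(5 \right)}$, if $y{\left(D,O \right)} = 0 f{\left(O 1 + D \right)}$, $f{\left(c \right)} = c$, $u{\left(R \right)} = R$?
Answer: $-3870$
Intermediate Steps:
$J{\left(q,b \right)} = \frac{b}{9}$
$V = 90$
$y{\left(D,O \right)} = 0$ ($y{\left(D,O \right)} = 0 \left(O 1 + D\right) = 0 \left(O + D\right) = 0 \left(D + O\right) = 0$)
$K{\left(r \right)} = 0$ ($K{\left(r \right)} = - r 0 = 0$)
$V \left(-43\right) + K{\left(5 \right)} = 90 \left(-43\right) + 0 = -3870 + 0 = -3870$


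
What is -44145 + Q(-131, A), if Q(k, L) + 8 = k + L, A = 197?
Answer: -44087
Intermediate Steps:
Q(k, L) = -8 + L + k (Q(k, L) = -8 + (k + L) = -8 + (L + k) = -8 + L + k)
-44145 + Q(-131, A) = -44145 + (-8 + 197 - 131) = -44145 + 58 = -44087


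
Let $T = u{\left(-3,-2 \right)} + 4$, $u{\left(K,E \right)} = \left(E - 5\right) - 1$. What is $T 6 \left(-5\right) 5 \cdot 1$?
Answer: $600$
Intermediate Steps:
$u{\left(K,E \right)} = -6 + E$ ($u{\left(K,E \right)} = \left(-5 + E\right) - 1 = -6 + E$)
$T = -4$ ($T = \left(-6 - 2\right) + 4 = -8 + 4 = -4$)
$T 6 \left(-5\right) 5 \cdot 1 = \left(-4\right) 6 \left(-5\right) 5 \cdot 1 = - 24 \left(\left(-25\right) 1\right) = \left(-24\right) \left(-25\right) = 600$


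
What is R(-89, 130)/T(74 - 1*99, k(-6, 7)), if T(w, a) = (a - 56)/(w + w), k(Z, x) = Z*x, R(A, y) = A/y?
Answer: -445/1274 ≈ -0.34929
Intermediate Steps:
T(w, a) = (-56 + a)/(2*w) (T(w, a) = (-56 + a)/((2*w)) = (-56 + a)*(1/(2*w)) = (-56 + a)/(2*w))
R(-89, 130)/T(74 - 1*99, k(-6, 7)) = (-89/130)/(((-56 - 6*7)/(2*(74 - 1*99)))) = (-89*1/130)/(((-56 - 42)/(2*(74 - 99)))) = -89/(130*((1/2)*(-98)/(-25))) = -89/(130*((1/2)*(-1/25)*(-98))) = -89/(130*49/25) = -89/130*25/49 = -445/1274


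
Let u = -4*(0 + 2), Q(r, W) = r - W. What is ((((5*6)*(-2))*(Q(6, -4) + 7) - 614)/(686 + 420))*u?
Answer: 6536/553 ≈ 11.819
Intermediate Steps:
u = -8 (u = -4*2 = -8)
((((5*6)*(-2))*(Q(6, -4) + 7) - 614)/(686 + 420))*u = ((((5*6)*(-2))*((6 - 1*(-4)) + 7) - 614)/(686 + 420))*(-8) = (((30*(-2))*((6 + 4) + 7) - 614)/1106)*(-8) = ((-60*(10 + 7) - 614)*(1/1106))*(-8) = ((-60*17 - 614)*(1/1106))*(-8) = ((-1020 - 614)*(1/1106))*(-8) = -1634*1/1106*(-8) = -817/553*(-8) = 6536/553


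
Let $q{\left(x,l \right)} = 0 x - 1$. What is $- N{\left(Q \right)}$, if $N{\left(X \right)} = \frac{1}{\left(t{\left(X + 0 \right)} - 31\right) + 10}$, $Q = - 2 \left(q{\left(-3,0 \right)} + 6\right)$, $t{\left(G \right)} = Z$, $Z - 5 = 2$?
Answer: $\frac{1}{14} \approx 0.071429$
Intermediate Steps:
$Z = 7$ ($Z = 5 + 2 = 7$)
$q{\left(x,l \right)} = -1$ ($q{\left(x,l \right)} = 0 - 1 = -1$)
$t{\left(G \right)} = 7$
$Q = -10$ ($Q = - 2 \left(-1 + 6\right) = \left(-2\right) 5 = -10$)
$N{\left(X \right)} = - \frac{1}{14}$ ($N{\left(X \right)} = \frac{1}{\left(7 - 31\right) + 10} = \frac{1}{-24 + 10} = \frac{1}{-14} = - \frac{1}{14}$)
$- N{\left(Q \right)} = \left(-1\right) \left(- \frac{1}{14}\right) = \frac{1}{14}$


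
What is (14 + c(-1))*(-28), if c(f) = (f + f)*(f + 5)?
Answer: -168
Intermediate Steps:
c(f) = 2*f*(5 + f) (c(f) = (2*f)*(5 + f) = 2*f*(5 + f))
(14 + c(-1))*(-28) = (14 + 2*(-1)*(5 - 1))*(-28) = (14 + 2*(-1)*4)*(-28) = (14 - 8)*(-28) = 6*(-28) = -168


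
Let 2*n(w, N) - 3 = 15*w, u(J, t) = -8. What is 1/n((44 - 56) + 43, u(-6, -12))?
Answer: 1/234 ≈ 0.0042735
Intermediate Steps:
n(w, N) = 3/2 + 15*w/2 (n(w, N) = 3/2 + (15*w)/2 = 3/2 + 15*w/2)
1/n((44 - 56) + 43, u(-6, -12)) = 1/(3/2 + 15*((44 - 56) + 43)/2) = 1/(3/2 + 15*(-12 + 43)/2) = 1/(3/2 + (15/2)*31) = 1/(3/2 + 465/2) = 1/234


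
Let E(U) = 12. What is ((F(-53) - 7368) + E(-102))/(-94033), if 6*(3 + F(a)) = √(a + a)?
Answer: 7359/94033 - I*√106/564198 ≈ 0.07826 - 1.8248e-5*I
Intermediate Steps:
F(a) = -3 + √2*√a/6 (F(a) = -3 + √(a + a)/6 = -3 + √(2*a)/6 = -3 + (√2*√a)/6 = -3 + √2*√a/6)
((F(-53) - 7368) + E(-102))/(-94033) = (((-3 + √2*√(-53)/6) - 7368) + 12)/(-94033) = (((-3 + √2*(I*√53)/6) - 7368) + 12)*(-1/94033) = (((-3 + I*√106/6) - 7368) + 12)*(-1/94033) = ((-7371 + I*√106/6) + 12)*(-1/94033) = (-7359 + I*√106/6)*(-1/94033) = 7359/94033 - I*√106/564198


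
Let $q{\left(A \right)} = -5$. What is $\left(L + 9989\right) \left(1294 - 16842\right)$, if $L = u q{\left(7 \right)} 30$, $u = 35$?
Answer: $-73681972$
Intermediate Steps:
$L = -5250$ ($L = 35 \left(-5\right) 30 = \left(-175\right) 30 = -5250$)
$\left(L + 9989\right) \left(1294 - 16842\right) = \left(-5250 + 9989\right) \left(1294 - 16842\right) = 4739 \left(-15548\right) = -73681972$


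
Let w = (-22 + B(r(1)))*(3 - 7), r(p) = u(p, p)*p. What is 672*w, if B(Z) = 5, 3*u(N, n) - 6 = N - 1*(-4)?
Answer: 45696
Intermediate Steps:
u(N, n) = 10/3 + N/3 (u(N, n) = 2 + (N - 1*(-4))/3 = 2 + (N + 4)/3 = 2 + (4 + N)/3 = 2 + (4/3 + N/3) = 10/3 + N/3)
r(p) = p*(10/3 + p/3) (r(p) = (10/3 + p/3)*p = p*(10/3 + p/3))
w = 68 (w = (-22 + 5)*(3 - 7) = -17*(-4) = 68)
672*w = 672*68 = 45696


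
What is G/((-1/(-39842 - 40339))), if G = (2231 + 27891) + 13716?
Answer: 3514974678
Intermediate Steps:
G = 43838 (G = 30122 + 13716 = 43838)
G/((-1/(-39842 - 40339))) = 43838/((-1/(-39842 - 40339))) = 43838/((-1/(-80181))) = 43838/((-1*(-1/80181))) = 43838/(1/80181) = 43838*80181 = 3514974678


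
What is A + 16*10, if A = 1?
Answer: 161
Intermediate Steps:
A + 16*10 = 1 + 16*10 = 1 + 160 = 161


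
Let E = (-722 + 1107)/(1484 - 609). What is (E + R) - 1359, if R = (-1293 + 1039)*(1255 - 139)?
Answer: -7120564/25 ≈ -2.8482e+5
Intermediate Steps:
E = 11/25 (E = 385/875 = 385*(1/875) = 11/25 ≈ 0.44000)
R = -283464 (R = -254*1116 = -283464)
(E + R) - 1359 = (11/25 - 283464) - 1359 = -7086589/25 - 1359 = -7120564/25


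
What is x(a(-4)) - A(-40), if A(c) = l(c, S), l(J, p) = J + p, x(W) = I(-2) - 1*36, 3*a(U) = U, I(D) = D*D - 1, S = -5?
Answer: 12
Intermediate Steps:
I(D) = -1 + D² (I(D) = D² - 1 = -1 + D²)
a(U) = U/3
x(W) = -33 (x(W) = (-1 + (-2)²) - 1*36 = (-1 + 4) - 36 = 3 - 36 = -33)
A(c) = -5 + c (A(c) = c - 5 = -5 + c)
x(a(-4)) - A(-40) = -33 - (-5 - 40) = -33 - 1*(-45) = -33 + 45 = 12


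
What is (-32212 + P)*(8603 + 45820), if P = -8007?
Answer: -2188838637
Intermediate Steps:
(-32212 + P)*(8603 + 45820) = (-32212 - 8007)*(8603 + 45820) = -40219*54423 = -2188838637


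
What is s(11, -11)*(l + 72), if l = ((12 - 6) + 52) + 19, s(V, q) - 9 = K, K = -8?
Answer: 149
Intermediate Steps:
s(V, q) = 1 (s(V, q) = 9 - 8 = 1)
l = 77 (l = (6 + 52) + 19 = 58 + 19 = 77)
s(11, -11)*(l + 72) = 1*(77 + 72) = 1*149 = 149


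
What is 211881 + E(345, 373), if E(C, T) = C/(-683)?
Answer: 144714378/683 ≈ 2.1188e+5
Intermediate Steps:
E(C, T) = -C/683 (E(C, T) = C*(-1/683) = -C/683)
211881 + E(345, 373) = 211881 - 1/683*345 = 211881 - 345/683 = 144714378/683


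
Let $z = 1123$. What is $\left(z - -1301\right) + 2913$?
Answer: $5337$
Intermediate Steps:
$\left(z - -1301\right) + 2913 = \left(1123 - -1301\right) + 2913 = \left(1123 + 1301\right) + 2913 = 2424 + 2913 = 5337$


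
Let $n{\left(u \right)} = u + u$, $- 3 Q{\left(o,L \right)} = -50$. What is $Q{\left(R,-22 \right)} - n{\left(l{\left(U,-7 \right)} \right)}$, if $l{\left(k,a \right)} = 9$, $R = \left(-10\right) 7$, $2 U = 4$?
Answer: $- \frac{4}{3} \approx -1.3333$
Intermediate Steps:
$U = 2$ ($U = \frac{1}{2} \cdot 4 = 2$)
$R = -70$
$Q{\left(o,L \right)} = \frac{50}{3}$ ($Q{\left(o,L \right)} = \left(- \frac{1}{3}\right) \left(-50\right) = \frac{50}{3}$)
$n{\left(u \right)} = 2 u$
$Q{\left(R,-22 \right)} - n{\left(l{\left(U,-7 \right)} \right)} = \frac{50}{3} - 2 \cdot 9 = \frac{50}{3} - 18 = - \frac{4}{3}$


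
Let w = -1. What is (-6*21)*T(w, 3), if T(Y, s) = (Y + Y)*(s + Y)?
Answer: 504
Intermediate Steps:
T(Y, s) = 2*Y*(Y + s) (T(Y, s) = (2*Y)*(Y + s) = 2*Y*(Y + s))
(-6*21)*T(w, 3) = (-6*21)*(2*(-1)*(-1 + 3)) = -252*(-1)*2 = -126*(-4) = 504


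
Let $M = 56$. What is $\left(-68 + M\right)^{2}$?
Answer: $144$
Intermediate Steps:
$\left(-68 + M\right)^{2} = \left(-68 + 56\right)^{2} = \left(-12\right)^{2} = 144$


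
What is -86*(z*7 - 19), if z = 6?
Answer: -1978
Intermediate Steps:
-86*(z*7 - 19) = -86*(6*7 - 19) = -86*(42 - 19) = -86*23 = -1978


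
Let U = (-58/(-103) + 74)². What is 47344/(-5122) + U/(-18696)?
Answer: -201929050792/21165156571 ≈ -9.5406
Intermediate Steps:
U = 58982400/10609 (U = (-58*(-1/103) + 74)² = (58/103 + 74)² = (7680/103)² = 58982400/10609 ≈ 5559.7)
47344/(-5122) + U/(-18696) = 47344/(-5122) + (58982400/10609)/(-18696) = 47344*(-1/5122) + (58982400/10609)*(-1/18696) = -23672/2561 - 2457600/8264411 = -201929050792/21165156571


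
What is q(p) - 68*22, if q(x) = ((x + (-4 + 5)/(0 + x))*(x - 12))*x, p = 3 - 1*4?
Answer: -1522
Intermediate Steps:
p = -1 (p = 3 - 4 = -1)
q(x) = x*(-12 + x)*(x + 1/x) (q(x) = ((x + 1/x)*(-12 + x))*x = ((-12 + x)*(x + 1/x))*x = x*(-12 + x)*(x + 1/x))
q(p) - 68*22 = (-12 - 1 + (-1)**3 - 12*(-1)**2) - 68*22 = (-12 - 1 - 1 - 12*1) - 1496 = (-12 - 1 - 1 - 12) - 1496 = -26 - 1496 = -1522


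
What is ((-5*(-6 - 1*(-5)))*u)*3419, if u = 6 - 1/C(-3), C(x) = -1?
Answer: 119665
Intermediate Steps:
u = 7 (u = 6 - 1/(-1) = 6 - 1*(-1) = 6 + 1 = 7)
((-5*(-6 - 1*(-5)))*u)*3419 = (-5*(-6 - 1*(-5))*7)*3419 = (-5*(-6 + 5)*7)*3419 = (-5*(-1)*7)*3419 = (5*7)*3419 = 35*3419 = 119665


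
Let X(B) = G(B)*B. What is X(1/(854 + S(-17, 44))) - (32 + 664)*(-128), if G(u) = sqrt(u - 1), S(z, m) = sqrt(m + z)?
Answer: 89088 + sqrt(-853 - 3*sqrt(3))/(854 + 3*sqrt(3))**(3/2) ≈ 89088.0 + 0.0011632*I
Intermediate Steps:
G(u) = sqrt(-1 + u)
X(B) = B*sqrt(-1 + B) (X(B) = sqrt(-1 + B)*B = B*sqrt(-1 + B))
X(1/(854 + S(-17, 44))) - (32 + 664)*(-128) = sqrt(-1 + 1/(854 + sqrt(44 - 17)))/(854 + sqrt(44 - 17)) - (32 + 664)*(-128) = sqrt(-1 + 1/(854 + sqrt(27)))/(854 + sqrt(27)) - 696*(-128) = sqrt(-1 + 1/(854 + 3*sqrt(3)))/(854 + 3*sqrt(3)) - 1*(-89088) = sqrt(-1 + 1/(854 + 3*sqrt(3)))/(854 + 3*sqrt(3)) + 89088 = 89088 + sqrt(-1 + 1/(854 + 3*sqrt(3)))/(854 + 3*sqrt(3))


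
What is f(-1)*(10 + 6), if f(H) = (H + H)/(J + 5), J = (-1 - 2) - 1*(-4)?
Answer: -16/3 ≈ -5.3333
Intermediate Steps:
J = 1 (J = -3 + 4 = 1)
f(H) = H/3 (f(H) = (H + H)/(1 + 5) = (2*H)/6 = (2*H)*(⅙) = H/3)
f(-1)*(10 + 6) = ((⅓)*(-1))*(10 + 6) = -⅓*16 = -16/3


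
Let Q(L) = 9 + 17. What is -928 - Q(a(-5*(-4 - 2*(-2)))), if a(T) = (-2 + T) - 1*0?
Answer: -954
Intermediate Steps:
a(T) = -2 + T (a(T) = (-2 + T) + 0 = -2 + T)
Q(L) = 26
-928 - Q(a(-5*(-4 - 2*(-2)))) = -928 - 1*26 = -928 - 26 = -954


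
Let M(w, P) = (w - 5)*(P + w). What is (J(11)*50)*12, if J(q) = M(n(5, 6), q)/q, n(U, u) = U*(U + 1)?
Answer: 615000/11 ≈ 55909.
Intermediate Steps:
n(U, u) = U*(1 + U)
M(w, P) = (-5 + w)*(P + w)
J(q) = (750 + 25*q)/q (J(q) = ((5*(1 + 5))² - 5*q - 25*(1 + 5) + q*(5*(1 + 5)))/q = ((5*6)² - 5*q - 25*6 + q*(5*6))/q = (30² - 5*q - 5*30 + q*30)/q = (900 - 5*q - 150 + 30*q)/q = (750 + 25*q)/q)
(J(11)*50)*12 = ((25 + 750/11)*50)*12 = ((1025/11)*50)*12 = (51250/11)*12 = 615000/11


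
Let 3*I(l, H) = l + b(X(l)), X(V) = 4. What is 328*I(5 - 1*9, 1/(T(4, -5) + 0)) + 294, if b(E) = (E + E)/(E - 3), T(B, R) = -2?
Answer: 2194/3 ≈ 731.33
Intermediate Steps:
b(E) = 2*E/(-3 + E) (b(E) = (2*E)/(-3 + E) = 2*E/(-3 + E))
I(l, H) = 8/3 + l/3 (I(l, H) = (l + 2*4/(-3 + 4))/3 = (l + 2*4/1)/3 = (l + 2*4*1)/3 = (l + 8)/3 = (8 + l)/3 = 8/3 + l/3)
328*I(5 - 1*9, 1/(T(4, -5) + 0)) + 294 = 328*(8/3 + (5 - 1*9)/3) + 294 = 328*(8/3 + (5 - 9)/3) + 294 = 328*(8/3 + (1/3)*(-4)) + 294 = 328*(8/3 - 4/3) + 294 = 328*(4/3) + 294 = 1312/3 + 294 = 2194/3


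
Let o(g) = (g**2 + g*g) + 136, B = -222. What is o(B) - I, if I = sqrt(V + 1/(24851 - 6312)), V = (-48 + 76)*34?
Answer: 98704 - sqrt(327197202531)/18539 ≈ 98673.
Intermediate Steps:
V = 952 (V = 28*34 = 952)
I = sqrt(327197202531)/18539 (I = sqrt(952 + 1/(24851 - 6312)) = sqrt(952 + 1/18539) = sqrt(17649129/18539) = sqrt(327197202531)/18539 ≈ 30.854)
o(g) = 136 + 2*g**2 (o(g) = (g**2 + g**2) + 136 = 2*g**2 + 136 = 136 + 2*g**2)
o(B) - I = (136 + 2*(-222)**2) - sqrt(327197202531)/18539 = (136 + 2*49284) - sqrt(327197202531)/18539 = (136 + 98568) - sqrt(327197202531)/18539 = 98704 - sqrt(327197202531)/18539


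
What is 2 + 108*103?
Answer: 11126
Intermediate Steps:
2 + 108*103 = 2 + 11124 = 11126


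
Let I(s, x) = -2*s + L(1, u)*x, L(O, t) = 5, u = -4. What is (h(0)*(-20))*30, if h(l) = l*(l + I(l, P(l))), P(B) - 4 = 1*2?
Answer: 0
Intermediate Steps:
P(B) = 6 (P(B) = 4 + 1*2 = 4 + 2 = 6)
I(s, x) = -2*s + 5*x
h(l) = l*(30 - l) (h(l) = l*(l + (-2*l + 5*6)) = l*(l + (-2*l + 30)) = l*(l + (30 - 2*l)) = l*(30 - l))
(h(0)*(-20))*30 = ((0*(30 - 1*0))*(-20))*30 = ((0*(30 + 0))*(-20))*30 = ((0*30)*(-20))*30 = (0*(-20))*30 = 0*30 = 0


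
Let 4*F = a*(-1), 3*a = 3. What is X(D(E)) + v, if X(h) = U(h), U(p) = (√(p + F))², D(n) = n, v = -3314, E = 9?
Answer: -13221/4 ≈ -3305.3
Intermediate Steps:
a = 1 (a = (⅓)*3 = 1)
F = -¼ (F = (1*(-1))/4 = (¼)*(-1) = -¼ ≈ -0.25000)
U(p) = -¼ + p (U(p) = (√(p - ¼))² = (√(-¼ + p))² = -¼ + p)
X(h) = -¼ + h
X(D(E)) + v = (-¼ + 9) - 3314 = 35/4 - 3314 = -13221/4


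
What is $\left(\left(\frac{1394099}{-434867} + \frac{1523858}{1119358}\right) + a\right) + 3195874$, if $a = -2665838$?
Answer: $\frac{129002854660531170}{243385927693} \approx 5.3003 \cdot 10^{5}$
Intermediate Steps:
$\left(\left(\frac{1394099}{-434867} + \frac{1523858}{1119358}\right) + a\right) + 3195874 = \left(\left(\frac{1394099}{-434867} + \frac{1523858}{1119358}\right) - 2665838\right) + 3195874 = \left(\left(1394099 \left(- \frac{1}{434867}\right) + 1523858 \cdot \frac{1}{1119358}\right) - 2665838\right) + 3195874 = \left(\left(- \frac{1394099}{434867} + \frac{761929}{559679}\right) - 2665838\right) + 3195874 = \left(- \frac{448910155778}{243385927693} - 2665838\right) + 3195874 = - \frac{648827903619407512}{243385927693} + 3195874 = \frac{129002854660531170}{243385927693}$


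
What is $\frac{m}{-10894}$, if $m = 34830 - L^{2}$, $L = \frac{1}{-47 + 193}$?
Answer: $- \frac{57110483}{17862808} \approx -3.1972$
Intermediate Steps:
$L = \frac{1}{146} \approx 0.0068493$
$m = \frac{742436279}{21316}$ ($m = 34830 - \left(\frac{1}{146}\right)^{2} = 34830 - \frac{1}{21316} = \frac{742436279}{21316} \approx 34830.0$)
$\frac{m}{-10894} = \frac{742436279}{21316 \left(-10894\right)} = \frac{742436279}{21316} \left(- \frac{1}{10894}\right) = - \frac{57110483}{17862808}$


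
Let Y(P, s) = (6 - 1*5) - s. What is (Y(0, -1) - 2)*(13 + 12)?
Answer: 0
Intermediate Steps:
Y(P, s) = 1 - s (Y(P, s) = (6 - 5) - s = 1 - s)
(Y(0, -1) - 2)*(13 + 12) = ((1 - 1*(-1)) - 2)*(13 + 12) = ((1 + 1) - 2)*25 = (2 - 2)*25 = 0*25 = 0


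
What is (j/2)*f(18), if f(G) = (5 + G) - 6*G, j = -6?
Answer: 255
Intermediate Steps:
f(G) = 5 - 5*G
(j/2)*f(18) = (-6/2)*(5 - 5*18) = (-6*½)*(5 - 90) = -3*(-85) = 255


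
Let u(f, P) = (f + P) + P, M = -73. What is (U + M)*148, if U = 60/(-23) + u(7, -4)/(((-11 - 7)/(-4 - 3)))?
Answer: -2328262/207 ≈ -11248.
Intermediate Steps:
u(f, P) = f + 2*P (u(f, P) = (P + f) + P = f + 2*P)
U = -1241/414 (U = 60/(-23) + (7 + 2*(-4))/(((-11 - 7)/(-4 - 3))) = 60*(-1/23) + (7 - 8)/((-18/(-7))) = -60/23 - 1/((-18*(-1/7))) = -60/23 - 1/18/7 = -60/23 - 1*7/18 = -60/23 - 7/18 = -1241/414 ≈ -2.9976)
(U + M)*148 = (-1241/414 - 73)*148 = -31463/414*148 = -2328262/207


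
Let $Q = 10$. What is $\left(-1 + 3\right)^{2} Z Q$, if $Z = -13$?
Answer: $-520$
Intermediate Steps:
$\left(-1 + 3\right)^{2} Z Q = \left(-1 + 3\right)^{2} \left(-13\right) 10 = 2^{2} \left(-13\right) 10 = 4 \left(-13\right) 10 = \left(-52\right) 10 = -520$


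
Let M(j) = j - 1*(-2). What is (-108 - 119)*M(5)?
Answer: -1589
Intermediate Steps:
M(j) = 2 + j (M(j) = j + 2 = 2 + j)
(-108 - 119)*M(5) = (-108 - 119)*(2 + 5) = -227*7 = -1589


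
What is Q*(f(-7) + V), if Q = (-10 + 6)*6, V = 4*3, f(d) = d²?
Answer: -1464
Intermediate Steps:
V = 12
Q = -24 (Q = -4*6 = -24)
Q*(f(-7) + V) = -24*((-7)² + 12) = -24*(49 + 12) = -24*61 = -1464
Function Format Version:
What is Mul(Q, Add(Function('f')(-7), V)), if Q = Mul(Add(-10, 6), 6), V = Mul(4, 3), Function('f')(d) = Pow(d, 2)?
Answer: -1464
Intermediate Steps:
V = 12
Q = -24 (Q = Mul(-4, 6) = -24)
Mul(Q, Add(Function('f')(-7), V)) = Mul(-24, Add(Pow(-7, 2), 12)) = Mul(-24, Add(49, 12)) = Mul(-24, 61) = -1464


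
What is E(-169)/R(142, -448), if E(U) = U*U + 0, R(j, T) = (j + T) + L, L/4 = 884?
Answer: 28561/3230 ≈ 8.8424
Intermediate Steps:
L = 3536 (L = 4*884 = 3536)
R(j, T) = 3536 + T + j (R(j, T) = (j + T) + 3536 = (T + j) + 3536 = 3536 + T + j)
E(U) = U² (E(U) = U² + 0 = U²)
E(-169)/R(142, -448) = (-169)²/(3536 - 448 + 142) = 28561/3230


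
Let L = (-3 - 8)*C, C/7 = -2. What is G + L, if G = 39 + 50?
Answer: 243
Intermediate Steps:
C = -14 (C = 7*(-2) = -14)
G = 89
L = 154 (L = (-3 - 8)*(-14) = -11*(-14) = 154)
G + L = 89 + 154 = 243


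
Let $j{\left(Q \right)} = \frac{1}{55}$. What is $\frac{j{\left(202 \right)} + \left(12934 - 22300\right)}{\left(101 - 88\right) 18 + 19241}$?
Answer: $- \frac{515129}{1071125} \approx -0.48092$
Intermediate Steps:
$j{\left(Q \right)} = \frac{1}{55}$
$\frac{j{\left(202 \right)} + \left(12934 - 22300\right)}{\left(101 - 88\right) 18 + 19241} = \frac{\frac{1}{55} + \left(12934 - 22300\right)}{\left(101 - 88\right) 18 + 19241} = \frac{\frac{1}{55} - 9366}{13 \cdot 18 + 19241} = - \frac{515129}{55 \left(234 + 19241\right)} = - \frac{515129}{55 \cdot 19475} = \left(- \frac{515129}{55}\right) \frac{1}{19475} = - \frac{515129}{1071125}$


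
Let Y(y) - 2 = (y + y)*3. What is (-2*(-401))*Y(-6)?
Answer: -27268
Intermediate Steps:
Y(y) = 2 + 6*y (Y(y) = 2 + (y + y)*3 = 2 + (2*y)*3 = 2 + 6*y)
(-2*(-401))*Y(-6) = (-2*(-401))*(2 + 6*(-6)) = 802*(2 - 36) = 802*(-34) = -27268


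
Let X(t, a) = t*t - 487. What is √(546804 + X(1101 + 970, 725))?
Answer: 3*√537262 ≈ 2198.9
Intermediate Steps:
X(t, a) = -487 + t² (X(t, a) = t² - 487 = -487 + t²)
√(546804 + X(1101 + 970, 725)) = √(546804 + (-487 + (1101 + 970)²)) = √(546804 + (-487 + 2071²)) = √(546804 + (-487 + 4289041)) = √(546804 + 4288554) = √4835358 = 3*√537262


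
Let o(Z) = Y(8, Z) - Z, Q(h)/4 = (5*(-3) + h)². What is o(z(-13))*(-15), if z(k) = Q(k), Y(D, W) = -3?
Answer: 47085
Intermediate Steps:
Q(h) = 4*(-15 + h)² (Q(h) = 4*(5*(-3) + h)² = 4*(-15 + h)²)
z(k) = 4*(-15 + k)²
o(Z) = -3 - Z
o(z(-13))*(-15) = (-3 - 4*(-15 - 13)²)*(-15) = (-3 - 4*(-28)²)*(-15) = (-3 - 4*784)*(-15) = (-3 - 1*3136)*(-15) = (-3 - 3136)*(-15) = -3139*(-15) = 47085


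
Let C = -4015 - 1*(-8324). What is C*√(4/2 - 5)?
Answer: 4309*I*√3 ≈ 7463.4*I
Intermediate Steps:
C = 4309 (C = -4015 + 8324 = 4309)
C*√(4/2 - 5) = 4309*√(4/2 - 5) = 4309*√(4*(½) - 5) = 4309*√(2 - 5) = 4309*√(-3) = 4309*(I*√3) = 4309*I*√3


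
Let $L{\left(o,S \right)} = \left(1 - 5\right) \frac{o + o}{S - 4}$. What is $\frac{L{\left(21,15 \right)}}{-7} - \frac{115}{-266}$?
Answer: $\frac{7649}{2926} \approx 2.6141$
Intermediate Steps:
$L{\left(o,S \right)} = - \frac{8 o}{-4 + S}$ ($L{\left(o,S \right)} = - 4 \frac{2 o}{-4 + S} = - \frac{8 o}{-4 + S}$)
$\frac{L{\left(21,15 \right)}}{-7} - \frac{115}{-266} = \frac{\left(-8\right) 21 \frac{1}{-4 + 15}}{-7} - \frac{115}{-266} = \left(-8\right) 21 \cdot \frac{1}{11} \left(- \frac{1}{7}\right) - - \frac{115}{266} = \left(-8\right) 21 \cdot \frac{1}{11} \left(- \frac{1}{7}\right) + \frac{115}{266} = \left(- \frac{168}{11}\right) \left(- \frac{1}{7}\right) + \frac{115}{266} = \frac{24}{11} + \frac{115}{266} = \frac{7649}{2926}$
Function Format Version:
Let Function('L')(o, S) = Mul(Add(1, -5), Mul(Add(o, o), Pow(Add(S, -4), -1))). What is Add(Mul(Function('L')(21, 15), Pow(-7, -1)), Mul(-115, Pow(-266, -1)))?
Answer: Rational(7649, 2926) ≈ 2.6141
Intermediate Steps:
Function('L')(o, S) = Mul(-8, o, Pow(Add(-4, S), -1)) (Function('L')(o, S) = Mul(-4, Mul(Mul(2, o), Pow(Add(-4, S), -1))) = Mul(-4, Mul(2, o, Pow(Add(-4, S), -1))) = Mul(-8, o, Pow(Add(-4, S), -1)))
Add(Mul(Function('L')(21, 15), Pow(-7, -1)), Mul(-115, Pow(-266, -1))) = Add(Mul(Mul(-8, 21, Pow(Add(-4, 15), -1)), Pow(-7, -1)), Mul(-115, Pow(-266, -1))) = Add(Mul(Mul(-8, 21, Pow(11, -1)), Rational(-1, 7)), Mul(-115, Rational(-1, 266))) = Add(Mul(Mul(-8, 21, Rational(1, 11)), Rational(-1, 7)), Rational(115, 266)) = Add(Mul(Rational(-168, 11), Rational(-1, 7)), Rational(115, 266)) = Add(Rational(24, 11), Rational(115, 266)) = Rational(7649, 2926)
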